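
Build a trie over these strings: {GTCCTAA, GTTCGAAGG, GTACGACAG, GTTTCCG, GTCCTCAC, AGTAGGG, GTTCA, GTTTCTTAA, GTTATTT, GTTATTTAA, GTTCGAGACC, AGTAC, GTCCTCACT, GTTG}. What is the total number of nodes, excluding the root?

Count nodes per top-level branch (shared prefixes stored once):
  'A'-branch (AGTAC, AGTAGGG): 8 nodes
  'G'-branch (GTACGACAG, GTCCTAA, GTCCTCAC, GTCCTCACT, GTTATTT, GTTATTTAA, GTTCA, GTTCGAAGG, GTTCGAGACC, GTTG, GTTTCCG, GTTTCTTAA): 45 nodes
Sum: 53

53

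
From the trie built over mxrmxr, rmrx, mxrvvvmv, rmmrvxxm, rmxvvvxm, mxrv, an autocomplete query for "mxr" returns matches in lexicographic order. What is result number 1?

mxrmxr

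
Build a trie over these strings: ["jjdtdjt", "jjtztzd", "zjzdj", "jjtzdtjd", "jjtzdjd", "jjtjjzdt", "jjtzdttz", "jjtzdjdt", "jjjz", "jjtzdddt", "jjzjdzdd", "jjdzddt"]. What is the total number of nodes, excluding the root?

46

Count nodes per top-level branch (shared prefixes stored once):
  'j'-branch (jjdtdjt, jjdzddt, jjjz, jjtjjzdt, jjtzdddt, jjtzdjd, jjtzdjdt, jjtzdtjd, jjtzdttz, jjtztzd, jjzjdzdd): 41 nodes
  'z'-branch (zjzdj): 5 nodes
Sum: 46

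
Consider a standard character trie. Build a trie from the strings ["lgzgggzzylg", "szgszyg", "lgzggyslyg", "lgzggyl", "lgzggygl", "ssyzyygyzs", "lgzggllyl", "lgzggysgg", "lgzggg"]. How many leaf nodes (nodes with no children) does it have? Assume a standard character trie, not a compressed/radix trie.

8

Leaves are exactly the stored words that no other stored word extends.
Those words: "lgzgggzzylg", "lgzggllyl", "lgzggygl", "lgzggyl", "lgzggysgg", "lgzggyslyg", "ssyzyygyzs", "szgszyg"
Leaf count: 8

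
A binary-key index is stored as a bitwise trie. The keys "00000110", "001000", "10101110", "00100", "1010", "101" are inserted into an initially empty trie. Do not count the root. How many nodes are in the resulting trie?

For each word, the new-node count is its length minus the longest prefix already in the trie:
  "00000110" → 8 new (0, 0, 0, 0, 0, 1, 1, 0)
  "001000" → prefix "00" already present; 4 new (1, 0, 0, 0)
  "10101110" → 8 new (1, 0, 1, 0, 1, 1, 1, 0)
  "00100" → prefix "00100" already present; 0 new (none)
  "1010" → prefix "1010" already present; 0 new (none)
  "101" → prefix "101" already present; 0 new (none)
Total nodes = 8 + 4 + 8 + 0 + 0 + 0 = 20

20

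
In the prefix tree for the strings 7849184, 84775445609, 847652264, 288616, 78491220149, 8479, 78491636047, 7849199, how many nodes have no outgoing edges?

8

Leaves are exactly the stored words that no other stored word extends.
Those words: "288616", "78491220149", "78491636047", "7849184", "7849199", "847652264", "84775445609", "8479"
Leaf count: 8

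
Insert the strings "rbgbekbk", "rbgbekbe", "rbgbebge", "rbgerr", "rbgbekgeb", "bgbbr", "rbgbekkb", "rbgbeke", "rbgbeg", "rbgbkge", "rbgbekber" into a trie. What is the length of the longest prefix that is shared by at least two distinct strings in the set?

The deepest shared node is where two words last agree before diverging.
"rbgbekbe" and "rbgbekber" agree on "rbgbekbe" (8 characters) before diverging; nothing deeper is shared.
Longest shared-prefix length: 8

8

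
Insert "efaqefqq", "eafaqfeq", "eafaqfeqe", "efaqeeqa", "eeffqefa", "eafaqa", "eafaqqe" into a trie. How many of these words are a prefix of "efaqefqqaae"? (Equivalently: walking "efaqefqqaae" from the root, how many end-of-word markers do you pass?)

1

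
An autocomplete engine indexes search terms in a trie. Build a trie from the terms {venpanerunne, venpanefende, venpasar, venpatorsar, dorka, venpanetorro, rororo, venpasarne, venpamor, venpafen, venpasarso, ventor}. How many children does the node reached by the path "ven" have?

The children of the "ven" node are the distinct next characters among strings starting with "ven".
Characters that immediately follow "ven" among the stored strings: {p, t}.
That node has 2 child edges.

2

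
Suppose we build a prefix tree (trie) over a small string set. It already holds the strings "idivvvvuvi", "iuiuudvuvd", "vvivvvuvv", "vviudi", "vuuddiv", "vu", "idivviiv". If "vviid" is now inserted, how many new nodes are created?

"vvi" is already a path in the trie; the remaining "id" must be added.
New nodes needed: |"vviid"| − 3 = 5 − 3 = 2.

2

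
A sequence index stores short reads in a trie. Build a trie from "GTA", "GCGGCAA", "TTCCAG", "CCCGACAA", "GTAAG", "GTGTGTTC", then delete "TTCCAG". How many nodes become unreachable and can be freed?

6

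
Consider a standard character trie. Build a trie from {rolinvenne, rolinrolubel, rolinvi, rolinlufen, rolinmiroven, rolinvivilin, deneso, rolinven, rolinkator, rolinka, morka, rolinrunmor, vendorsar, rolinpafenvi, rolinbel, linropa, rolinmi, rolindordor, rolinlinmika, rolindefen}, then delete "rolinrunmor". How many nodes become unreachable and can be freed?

5

A node on "rolinrunmor"'s path can go only if nothing else ends at it or branches off below it.
The suffix "unmor" (5 nodes) is used only by "rolinrunmor"; the node for "rolinr" still has the child "o", so pruning stops there.
Nodes removed: 5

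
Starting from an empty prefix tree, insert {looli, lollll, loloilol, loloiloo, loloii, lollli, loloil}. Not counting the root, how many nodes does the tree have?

17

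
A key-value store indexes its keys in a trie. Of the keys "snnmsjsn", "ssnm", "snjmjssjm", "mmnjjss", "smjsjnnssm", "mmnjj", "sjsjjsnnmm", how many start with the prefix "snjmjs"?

Filter for entries beginning with "snjmjs":
Matches: "snjmjssjm"
Count: 1

1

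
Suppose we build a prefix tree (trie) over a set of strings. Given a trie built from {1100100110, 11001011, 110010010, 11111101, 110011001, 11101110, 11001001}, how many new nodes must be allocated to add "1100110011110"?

The longest prefix of "1100110011110" already in the trie is "110011001" (length 9).
New nodes needed: |"1100110011110"| − 9 = 13 − 9 = 4.

4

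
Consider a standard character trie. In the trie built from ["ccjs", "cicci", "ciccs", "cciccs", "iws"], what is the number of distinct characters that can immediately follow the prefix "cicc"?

The children of the "cicc" node are the distinct next characters among strings starting with "cicc".
Characters that immediately follow "cicc" among the stored strings: {i, s}.
That node has 2 child edges.

2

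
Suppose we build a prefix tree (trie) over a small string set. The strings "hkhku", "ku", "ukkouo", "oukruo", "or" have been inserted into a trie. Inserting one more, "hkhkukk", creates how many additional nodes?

2

The longest prefix of "hkhkukk" already in the trie is "hkhku" (length 5).
So 7 − 5 = 2 new nodes.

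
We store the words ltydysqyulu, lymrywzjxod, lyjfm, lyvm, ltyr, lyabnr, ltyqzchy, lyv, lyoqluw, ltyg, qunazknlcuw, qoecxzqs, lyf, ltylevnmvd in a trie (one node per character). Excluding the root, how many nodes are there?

Insert word by word; a character creates a node only if that edge doesn't already exist:
  "ltydysqyulu" → 11 new (l, t, y, d, y, s, q, y, u, l, u)
  "lymrywzjxod" → prefix "l" already present; 10 new (y, m, r, y, w, z, j, x, o, d)
  "lyjfm" → prefix "ly" already present; 3 new (j, f, m)
  "lyvm" → prefix "ly" already present; 2 new (v, m)
  "ltyr" → prefix "lty" already present; 1 new (r)
  "lyabnr" → prefix "ly" already present; 4 new (a, b, n, r)
  "ltyqzchy" → prefix "lty" already present; 5 new (q, z, c, h, y)
  "lyv" → prefix "lyv" already present; 0 new (none)
  "lyoqluw" → prefix "ly" already present; 5 new (o, q, l, u, w)
  "ltyg" → prefix "lty" already present; 1 new (g)
  "qunazknlcuw" → 11 new (q, u, n, a, z, k, n, l, c, u, w)
  "qoecxzqs" → prefix "q" already present; 7 new (o, e, c, x, z, q, s)
  "lyf" → prefix "ly" already present; 1 new (f)
  "ltylevnmvd" → prefix "lty" already present; 7 new (l, e, v, n, m, v, d)
Total nodes = 11 + 10 + 3 + 2 + 1 + 4 + 5 + 0 + 5 + 1 + 11 + 7 + 1 + 7 = 68

68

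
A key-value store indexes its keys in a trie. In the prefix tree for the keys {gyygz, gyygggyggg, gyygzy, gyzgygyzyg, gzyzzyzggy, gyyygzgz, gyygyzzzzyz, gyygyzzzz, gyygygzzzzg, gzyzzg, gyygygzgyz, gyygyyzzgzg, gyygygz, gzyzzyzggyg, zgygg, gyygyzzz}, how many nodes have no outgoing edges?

A leaf is a node with no children — equivalently, the end of a word that is not a proper prefix of any other stored word.
Those words: "gyygggyggg", "gyygygzgyz", "gyygygzzzzg", "gyygyyzzgzg", "gyygyzzzzyz", "gyygzy", "gyyygzgz", "gyzgygyzyg", "gzyzzg", "gzyzzyzggyg", "zgygg"
Leaf count: 11

11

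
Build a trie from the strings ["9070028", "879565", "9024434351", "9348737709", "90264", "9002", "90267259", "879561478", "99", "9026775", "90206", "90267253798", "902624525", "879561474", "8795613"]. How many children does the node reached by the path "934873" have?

The children of the "934873" node are the distinct next characters among strings starting with "934873".
Distinct next characters after "934873": 7.
That node has 1 child edge.

1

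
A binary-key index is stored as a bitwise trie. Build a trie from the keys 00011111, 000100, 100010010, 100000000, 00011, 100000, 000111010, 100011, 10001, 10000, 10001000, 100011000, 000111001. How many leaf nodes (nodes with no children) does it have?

8

A leaf is a node with no children — equivalently, the end of a word that is not a proper prefix of any other stored word.
Those words: "000100", "000111001", "000111010", "00011111", "100000000", "10001000", "100010010", "100011000"
Leaf count: 8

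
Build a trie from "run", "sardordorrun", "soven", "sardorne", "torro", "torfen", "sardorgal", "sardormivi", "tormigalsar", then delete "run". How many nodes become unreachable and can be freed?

3

A node on "run"'s path can go only if nothing else ends at it or branches off below it.
No other word shares any prefix with "run", so all 3 of its nodes go.
Nodes removed: 3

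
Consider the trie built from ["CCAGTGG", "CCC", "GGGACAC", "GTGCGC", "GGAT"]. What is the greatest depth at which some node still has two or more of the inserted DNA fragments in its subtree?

2

Look for the deepest trie node that still has at least two words in its subtree.
e.g. "CCAGTGG" and "CCC" share the prefix "CC" of length 2; no pair shares a longer one.
Longest shared-prefix length: 2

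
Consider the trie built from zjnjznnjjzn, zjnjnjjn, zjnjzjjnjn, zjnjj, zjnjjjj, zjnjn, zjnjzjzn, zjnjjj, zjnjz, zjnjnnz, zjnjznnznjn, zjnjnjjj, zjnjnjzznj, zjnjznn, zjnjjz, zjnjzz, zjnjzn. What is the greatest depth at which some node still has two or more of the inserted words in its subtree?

7

Look for the deepest trie node that still has at least two words in its subtree.
e.g. "zjnjnjjj" and "zjnjnjjn" share the prefix "zjnjnjj" of length 7; no pair shares a longer one.
Longest shared-prefix length: 7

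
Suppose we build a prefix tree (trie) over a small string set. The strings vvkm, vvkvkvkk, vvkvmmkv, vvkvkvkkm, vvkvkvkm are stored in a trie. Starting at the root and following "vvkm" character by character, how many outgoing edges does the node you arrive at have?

0

Walk "vvkm" from the root, arriving at one node.
No stored string extends past "vvkm".
That node has 0 child edges.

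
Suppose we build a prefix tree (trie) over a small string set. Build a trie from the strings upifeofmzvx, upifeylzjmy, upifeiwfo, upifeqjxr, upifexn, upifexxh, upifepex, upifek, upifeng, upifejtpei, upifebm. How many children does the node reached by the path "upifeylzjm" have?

1

The children of the "upifeylzjm" node are the distinct next characters among strings starting with "upifeylzjm".
Distinct next characters after "upifeylzjm": y.
That node has 1 child edge.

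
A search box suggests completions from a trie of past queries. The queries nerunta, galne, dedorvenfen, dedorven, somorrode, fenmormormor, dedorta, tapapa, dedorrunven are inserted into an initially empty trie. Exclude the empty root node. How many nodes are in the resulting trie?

Count nodes per top-level branch (shared prefixes stored once):
  'd'-branch (dedorrunven, dedorta, dedorven, dedorvenfen): 19 nodes
  'f'-branch (fenmormormor): 12 nodes
  'g'-branch (galne): 5 nodes
  'n'-branch (nerunta): 7 nodes
  's'-branch (somorrode): 9 nodes
  't'-branch (tapapa): 6 nodes
Sum: 58

58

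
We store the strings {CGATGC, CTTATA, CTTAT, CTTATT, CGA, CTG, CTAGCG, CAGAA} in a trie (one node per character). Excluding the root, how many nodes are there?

Trie structure (* marks end of a word):
(root)
└─ C
   ├─ A
   │  └─ G
   │     └─ A
   │        └─ A *
   ├─ G
   │  └─ A *
   │     └─ T
   │        └─ G
   │           └─ C *
   └─ T
      ├─ A
      │  └─ G
      │     └─ C
      │        └─ G *
      ├─ G *
      └─ T
         └─ A
            └─ T *
               ├─ A *
               └─ T *
Counting every labelled node above: 21.

21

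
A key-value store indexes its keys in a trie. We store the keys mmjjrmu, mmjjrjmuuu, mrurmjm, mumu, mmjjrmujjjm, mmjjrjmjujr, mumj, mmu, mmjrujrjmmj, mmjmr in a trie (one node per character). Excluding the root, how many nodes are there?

For each word, the new-node count is its length minus the longest prefix already in the trie:
  "mmjjrmu" → 7 new (m, m, j, j, r, m, u)
  "mmjjrjmuuu" → prefix "mmjjr" already present; 5 new (j, m, u, u, u)
  "mrurmjm" → prefix "m" already present; 6 new (r, u, r, m, j, m)
  "mumu" → prefix "m" already present; 3 new (u, m, u)
  "mmjjrmujjjm" → prefix "mmjjrmu" already present; 4 new (j, j, j, m)
  "mmjjrjmjujr" → prefix "mmjjrjm" already present; 4 new (j, u, j, r)
  "mumj" → prefix "mum" already present; 1 new (j)
  "mmu" → prefix "mm" already present; 1 new (u)
  "mmjrujrjmmj" → prefix "mmj" already present; 8 new (r, u, j, r, j, m, m, j)
  "mmjmr" → prefix "mmj" already present; 2 new (m, r)
Total nodes = 7 + 5 + 6 + 3 + 4 + 4 + 1 + 1 + 8 + 2 = 41

41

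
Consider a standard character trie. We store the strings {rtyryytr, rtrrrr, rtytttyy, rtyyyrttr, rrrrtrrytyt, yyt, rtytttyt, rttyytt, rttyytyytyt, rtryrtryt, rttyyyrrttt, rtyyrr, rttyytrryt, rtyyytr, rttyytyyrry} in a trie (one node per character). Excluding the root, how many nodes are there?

Trace insertions, counting only characters that open a new branch:
  "rtyryytr" → 8 new (r, t, y, r, y, y, t, r)
  "rtrrrr" → prefix "rt" already present; 4 new (r, r, r, r)
  "rtytttyy" → prefix "rty" already present; 5 new (t, t, t, y, y)
  "rtyyyrttr" → prefix "rty" already present; 6 new (y, y, r, t, t, r)
  "rrrrtrrytyt" → prefix "r" already present; 10 new (r, r, r, t, r, r, y, t, y, t)
  "yyt" → 3 new (y, y, t)
  "rtytttyt" → prefix "rtyttty" already present; 1 new (t)
  "rttyytt" → prefix "rt" already present; 5 new (t, y, y, t, t)
  "rttyytyytyt" → prefix "rttyyt" already present; 5 new (y, y, t, y, t)
  "rtryrtryt" → prefix "rtr" already present; 6 new (y, r, t, r, y, t)
  "rttyyyrrttt" → prefix "rttyy" already present; 6 new (y, r, r, t, t, t)
  "rtyyrr" → prefix "rtyy" already present; 2 new (r, r)
  "rttyytrryt" → prefix "rttyyt" already present; 4 new (r, r, y, t)
  "rtyyytr" → prefix "rtyyy" already present; 2 new (t, r)
  "rttyytyyrry" → prefix "rttyytyy" already present; 3 new (r, r, y)
Total nodes = 8 + 4 + 5 + 6 + 10 + 3 + 1 + 5 + 5 + 6 + 6 + 2 + 4 + 2 + 3 = 70

70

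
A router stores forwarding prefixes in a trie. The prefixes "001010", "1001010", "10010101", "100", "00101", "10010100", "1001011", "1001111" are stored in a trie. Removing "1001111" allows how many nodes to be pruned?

3

A node on "1001111"'s path can go only if nothing else ends at it or branches off below it.
The suffix "111" (3 nodes) is used only by "1001111"; the node for "1001" still has the child "0", so pruning stops there.
Nodes removed: 3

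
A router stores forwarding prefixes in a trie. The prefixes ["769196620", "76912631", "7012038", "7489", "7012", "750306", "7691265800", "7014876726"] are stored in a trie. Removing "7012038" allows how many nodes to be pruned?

3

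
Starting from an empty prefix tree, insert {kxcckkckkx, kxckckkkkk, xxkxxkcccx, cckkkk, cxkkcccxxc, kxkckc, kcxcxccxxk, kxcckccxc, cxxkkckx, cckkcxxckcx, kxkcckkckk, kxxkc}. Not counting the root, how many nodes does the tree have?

For each word, the new-node count is its length minus the longest prefix already in the trie:
  "kxcckkckkx" → 10 new (k, x, c, c, k, k, c, k, k, x)
  "kxckckkkkk" → prefix "kxc" already present; 7 new (k, c, k, k, k, k, k)
  "xxkxxkcccx" → 10 new (x, x, k, x, x, k, c, c, c, x)
  "cckkkk" → 6 new (c, c, k, k, k, k)
  "cxkkcccxxc" → prefix "c" already present; 9 new (x, k, k, c, c, c, x, x, c)
  "kxkckc" → prefix "kx" already present; 4 new (k, c, k, c)
  "kcxcxccxxk" → prefix "k" already present; 9 new (c, x, c, x, c, c, x, x, k)
  "kxcckccxc" → prefix "kxcck" already present; 4 new (c, c, x, c)
  "cxxkkckx" → prefix "cx" already present; 6 new (x, k, k, c, k, x)
  "cckkcxxckcx" → prefix "cckk" already present; 7 new (c, x, x, c, k, c, x)
  "kxkcckkckk" → prefix "kxkc" already present; 6 new (c, k, k, c, k, k)
  "kxxkc" → prefix "kx" already present; 3 new (x, k, c)
Total nodes = 10 + 7 + 10 + 6 + 9 + 4 + 9 + 4 + 6 + 7 + 6 + 3 = 81

81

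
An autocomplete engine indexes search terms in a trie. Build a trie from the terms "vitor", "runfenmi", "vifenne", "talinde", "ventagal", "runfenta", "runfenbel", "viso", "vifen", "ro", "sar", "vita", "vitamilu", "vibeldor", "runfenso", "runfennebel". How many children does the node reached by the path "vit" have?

2

Follow the path "vit" to its node, then look at its outgoing edges.
Characters that immediately follow "vit" among the stored strings: {a, o}.
That node has 2 child edges.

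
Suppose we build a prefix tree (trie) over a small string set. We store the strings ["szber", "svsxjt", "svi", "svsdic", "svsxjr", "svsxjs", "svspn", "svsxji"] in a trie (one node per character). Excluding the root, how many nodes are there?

19

Insert word by word; a character creates a node only if that edge doesn't already exist:
  "szber" → 5 new (s, z, b, e, r)
  "svsxjt" → prefix "s" already present; 5 new (v, s, x, j, t)
  "svi" → prefix "sv" already present; 1 new (i)
  "svsdic" → prefix "svs" already present; 3 new (d, i, c)
  "svsxjr" → prefix "svsxj" already present; 1 new (r)
  "svsxjs" → prefix "svsxj" already present; 1 new (s)
  "svspn" → prefix "svs" already present; 2 new (p, n)
  "svsxji" → prefix "svsxj" already present; 1 new (i)
Total nodes = 5 + 5 + 1 + 3 + 1 + 1 + 2 + 1 = 19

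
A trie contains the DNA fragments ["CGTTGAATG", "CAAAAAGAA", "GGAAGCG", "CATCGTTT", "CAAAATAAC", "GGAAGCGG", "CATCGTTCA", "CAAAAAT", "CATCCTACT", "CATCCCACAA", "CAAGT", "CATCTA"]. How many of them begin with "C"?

10

Walk to "C"; the words in its subtree are exactly those with that prefix.
Matches: "CAAAAAGAA", "CAAAAAT", "CAAAATAAC", "CAAGT", "CATCCCACAA", "CATCCTACT", "CATCGTTCA", "CATCGTTT", "CATCTA", "CGTTGAATG"
Count: 10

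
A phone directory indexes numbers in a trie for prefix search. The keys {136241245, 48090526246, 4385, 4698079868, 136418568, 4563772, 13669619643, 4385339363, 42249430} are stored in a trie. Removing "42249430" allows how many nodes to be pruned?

7

A node on "42249430"'s path can go only if nothing else ends at it or branches off below it.
The suffix "2249430" (7 nodes) is used only by "42249430"; the node for "4" still has the child "8", so pruning stops there.
Nodes removed: 7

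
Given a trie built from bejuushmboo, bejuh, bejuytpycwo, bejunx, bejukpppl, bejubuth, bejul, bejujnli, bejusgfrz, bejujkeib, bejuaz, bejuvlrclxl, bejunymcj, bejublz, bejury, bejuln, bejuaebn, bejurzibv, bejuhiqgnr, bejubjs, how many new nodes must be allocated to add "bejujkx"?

1

"bejujk" is already a path in the trie; the remaining "x" must be added.
Each of the 1 remaining characters creates one node.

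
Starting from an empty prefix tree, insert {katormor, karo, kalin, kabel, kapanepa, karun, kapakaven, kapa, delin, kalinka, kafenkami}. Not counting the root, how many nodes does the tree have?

43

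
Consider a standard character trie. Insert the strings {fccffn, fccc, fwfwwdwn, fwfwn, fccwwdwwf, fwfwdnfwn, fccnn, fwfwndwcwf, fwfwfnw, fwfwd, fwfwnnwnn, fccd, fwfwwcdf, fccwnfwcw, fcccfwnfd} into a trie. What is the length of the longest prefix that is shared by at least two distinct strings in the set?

5

Equivalently: take the maximum, over all pairs, of their longest common prefix length.
e.g. "fwfwd" and "fwfwdnfwn" share the prefix "fwfwd" of length 5; no pair shares a longer one.
Longest shared-prefix length: 5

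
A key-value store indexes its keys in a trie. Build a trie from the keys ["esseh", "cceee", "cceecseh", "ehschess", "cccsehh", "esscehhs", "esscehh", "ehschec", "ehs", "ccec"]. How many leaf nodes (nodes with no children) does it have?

A leaf is a node with no children — equivalently, the end of a word that is not a proper prefix of any other stored word.
Those words: "cccsehh", "ccec", "cceecseh", "cceee", "ehschec", "ehschess", "esscehhs", "esseh"
Leaf count: 8

8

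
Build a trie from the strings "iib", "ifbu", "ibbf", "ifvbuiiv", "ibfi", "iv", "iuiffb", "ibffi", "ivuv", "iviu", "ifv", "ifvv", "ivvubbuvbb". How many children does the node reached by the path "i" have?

5

The children of the "i" node are the distinct next characters among strings starting with "i".
Characters that immediately follow "i" among the stored strings: {b, f, i, u, v}.
That node has 5 child edges.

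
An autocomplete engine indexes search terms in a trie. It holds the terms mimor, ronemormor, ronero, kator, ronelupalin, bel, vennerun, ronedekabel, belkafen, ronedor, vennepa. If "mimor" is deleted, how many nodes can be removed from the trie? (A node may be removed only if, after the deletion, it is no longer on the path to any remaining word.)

Walk "mimor" from the leaf back toward the root, removing each node that no remaining word uses.
No other word shares any prefix with "mimor", so all 5 of its nodes go.
Nodes removed: 5

5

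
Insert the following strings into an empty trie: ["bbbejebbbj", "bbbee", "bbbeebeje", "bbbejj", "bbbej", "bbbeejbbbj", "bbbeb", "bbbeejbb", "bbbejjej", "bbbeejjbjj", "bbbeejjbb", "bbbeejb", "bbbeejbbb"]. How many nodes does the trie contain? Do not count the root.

For each word, the new-node count is its length minus the longest prefix already in the trie:
  "bbbejebbbj" → 10 new (b, b, b, e, j, e, b, b, b, j)
  "bbbee" → prefix "bbbe" already present; 1 new (e)
  "bbbeebeje" → prefix "bbbee" already present; 4 new (b, e, j, e)
  "bbbejj" → prefix "bbbej" already present; 1 new (j)
  "bbbej" → prefix "bbbej" already present; 0 new (none)
  "bbbeejbbbj" → prefix "bbbee" already present; 5 new (j, b, b, b, j)
  "bbbeb" → prefix "bbbe" already present; 1 new (b)
  "bbbeejbb" → prefix "bbbeejbb" already present; 0 new (none)
  "bbbejjej" → prefix "bbbejj" already present; 2 new (e, j)
  "bbbeejjbjj" → prefix "bbbeej" already present; 4 new (j, b, j, j)
  "bbbeejjbb" → prefix "bbbeejjb" already present; 1 new (b)
  "bbbeejb" → prefix "bbbeejb" already present; 0 new (none)
  "bbbeejbbb" → prefix "bbbeejbbb" already present; 0 new (none)
Total nodes = 10 + 1 + 4 + 1 + 0 + 5 + 1 + 0 + 2 + 4 + 1 + 0 + 0 = 29

29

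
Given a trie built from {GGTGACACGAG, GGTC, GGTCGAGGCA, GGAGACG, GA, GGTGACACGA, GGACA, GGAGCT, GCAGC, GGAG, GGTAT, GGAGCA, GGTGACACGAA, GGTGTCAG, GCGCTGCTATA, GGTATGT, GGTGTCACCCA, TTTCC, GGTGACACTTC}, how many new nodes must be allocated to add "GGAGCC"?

1

"GGAGC" is already a path in the trie; the remaining "C" must be added.
New nodes needed: |"GGAGCC"| − 5 = 6 − 5 = 1.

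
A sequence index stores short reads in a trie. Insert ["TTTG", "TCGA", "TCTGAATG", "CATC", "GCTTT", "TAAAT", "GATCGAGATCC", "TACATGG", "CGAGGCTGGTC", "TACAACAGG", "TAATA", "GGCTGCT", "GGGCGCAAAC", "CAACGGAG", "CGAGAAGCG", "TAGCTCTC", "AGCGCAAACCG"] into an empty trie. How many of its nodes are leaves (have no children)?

Leaves are exactly the stored words that no other stored word extends.
Those words: "AGCGCAAACCG", "CAACGGAG", "CATC", "CGAGAAGCG", "CGAGGCTGGTC", "GATCGAGATCC", "GCTTT", "GGCTGCT", "GGGCGCAAAC", "TAAAT", "TAATA", "TACAACAGG", "TACATGG", "TAGCTCTC", "TCGA", "TCTGAATG", "TTTG"
Leaf count: 17

17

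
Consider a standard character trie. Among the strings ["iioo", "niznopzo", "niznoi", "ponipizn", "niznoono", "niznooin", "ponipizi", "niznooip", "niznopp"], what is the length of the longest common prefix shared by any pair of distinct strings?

The deepest shared node is where two words last agree before diverging.
"niznooin" and "niznooip" agree on "niznooi" (7 characters) before diverging; nothing deeper is shared.
Longest shared-prefix length: 7

7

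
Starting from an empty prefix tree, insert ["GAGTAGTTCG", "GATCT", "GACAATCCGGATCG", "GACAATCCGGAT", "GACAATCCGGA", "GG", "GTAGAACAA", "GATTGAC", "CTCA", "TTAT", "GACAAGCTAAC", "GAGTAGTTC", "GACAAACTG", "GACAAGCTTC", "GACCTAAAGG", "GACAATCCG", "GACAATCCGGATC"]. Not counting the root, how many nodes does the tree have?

Trace insertions, counting only characters that open a new branch:
  "GAGTAGTTCG" → 10 new (G, A, G, T, A, G, T, T, C, G)
  "GATCT" → prefix "GA" already present; 3 new (T, C, T)
  "GACAATCCGGATCG" → prefix "GA" already present; 12 new (C, A, A, T, C, C, G, G, A, T, C, G)
  "GACAATCCGGAT" → prefix "GACAATCCGGAT" already present; 0 new (none)
  "GACAATCCGGA" → prefix "GACAATCCGGA" already present; 0 new (none)
  "GG" → prefix "G" already present; 1 new (G)
  "GTAGAACAA" → prefix "G" already present; 8 new (T, A, G, A, A, C, A, A)
  "GATTGAC" → prefix "GAT" already present; 4 new (T, G, A, C)
  "CTCA" → 4 new (C, T, C, A)
  "TTAT" → 4 new (T, T, A, T)
  "GACAAGCTAAC" → prefix "GACAA" already present; 6 new (G, C, T, A, A, C)
  "GAGTAGTTC" → prefix "GAGTAGTTC" already present; 0 new (none)
  "GACAAACTG" → prefix "GACAA" already present; 4 new (A, C, T, G)
  "GACAAGCTTC" → prefix "GACAAGCT" already present; 2 new (T, C)
  "GACCTAAAGG" → prefix "GAC" already present; 7 new (C, T, A, A, A, G, G)
  "GACAATCCG" → prefix "GACAATCCG" already present; 0 new (none)
  "GACAATCCGGATC" → prefix "GACAATCCGGATC" already present; 0 new (none)
Total nodes = 10 + 3 + 12 + 0 + 0 + 1 + 8 + 4 + 4 + 4 + 6 + 0 + 4 + 2 + 7 + 0 + 0 = 65

65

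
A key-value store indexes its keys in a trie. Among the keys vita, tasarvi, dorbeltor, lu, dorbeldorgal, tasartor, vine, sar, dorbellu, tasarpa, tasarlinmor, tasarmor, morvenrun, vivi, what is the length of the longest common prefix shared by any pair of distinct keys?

6

Look for the deepest trie node that still has at least two words in its subtree.
"dorbeldorgal" and "dorbellu" agree on "dorbel" (6 characters) before diverging; nothing deeper is shared.
Longest shared-prefix length: 6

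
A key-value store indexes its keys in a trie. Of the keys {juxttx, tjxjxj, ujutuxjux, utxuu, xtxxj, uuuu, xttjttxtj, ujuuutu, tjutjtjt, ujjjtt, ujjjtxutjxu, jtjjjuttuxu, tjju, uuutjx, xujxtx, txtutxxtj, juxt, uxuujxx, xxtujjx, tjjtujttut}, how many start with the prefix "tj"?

4

Traverse to the node for "tj", then collect every word in that subtree.
Matches: "tjjtujttut", "tjju", "tjutjtjt", "tjxjxj"
Count: 4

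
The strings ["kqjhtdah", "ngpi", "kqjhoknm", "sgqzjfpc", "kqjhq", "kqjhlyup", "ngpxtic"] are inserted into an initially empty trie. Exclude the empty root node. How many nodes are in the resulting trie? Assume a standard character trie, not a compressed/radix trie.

33

Trie structure (* marks end of a word):
(root)
├─ k
│  └─ q
│     └─ j
│        └─ h
│           ├─ l
│           │  └─ y
│           │     └─ u
│           │        └─ p *
│           ├─ o
│           │  └─ k
│           │     └─ n
│           │        └─ m *
│           ├─ q *
│           └─ t
│              └─ d
│                 └─ a
│                    └─ h *
├─ n
│  └─ g
│     └─ p
│        ├─ i *
│        └─ x
│           └─ t
│              └─ i
│                 └─ c *
└─ s
   └─ g
      └─ q
         └─ z
            └─ j
               └─ f
                  └─ p
                     └─ c *
Counting every labelled node above: 33.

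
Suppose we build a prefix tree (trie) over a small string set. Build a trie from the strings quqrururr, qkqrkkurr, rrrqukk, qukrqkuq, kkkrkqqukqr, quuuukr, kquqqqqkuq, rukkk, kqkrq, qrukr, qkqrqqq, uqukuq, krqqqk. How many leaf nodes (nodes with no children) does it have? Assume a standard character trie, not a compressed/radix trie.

13

Leaves are exactly the stored words that no other stored word extends.
Those words: "kkkrkqqukqr", "kqkrq", "kquqqqqkuq", "krqqqk", "qkqrkkurr", "qkqrqqq", "qrukr", "qukrqkuq", "quqrururr", "quuuukr", "rrrqukk", "rukkk", "uqukuq"
Leaf count: 13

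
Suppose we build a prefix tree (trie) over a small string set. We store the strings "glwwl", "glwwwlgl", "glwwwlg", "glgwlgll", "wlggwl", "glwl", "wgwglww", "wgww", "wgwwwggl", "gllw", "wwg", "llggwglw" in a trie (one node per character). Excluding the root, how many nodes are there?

Insert word by word; a character creates a node only if that edge doesn't already exist:
  "glwwl" → 5 new (g, l, w, w, l)
  "glwwwlgl" → prefix "glww" already present; 4 new (w, l, g, l)
  "glwwwlg" → prefix "glwwwlg" already present; 0 new (none)
  "glgwlgll" → prefix "gl" already present; 6 new (g, w, l, g, l, l)
  "wlggwl" → 6 new (w, l, g, g, w, l)
  "glwl" → prefix "glw" already present; 1 new (l)
  "wgwglww" → prefix "w" already present; 6 new (g, w, g, l, w, w)
  "wgww" → prefix "wgw" already present; 1 new (w)
  "wgwwwggl" → prefix "wgww" already present; 4 new (w, g, g, l)
  "gllw" → prefix "gl" already present; 2 new (l, w)
  "wwg" → prefix "w" already present; 2 new (w, g)
  "llggwglw" → 8 new (l, l, g, g, w, g, l, w)
Total nodes = 5 + 4 + 0 + 6 + 6 + 1 + 6 + 1 + 4 + 2 + 2 + 8 = 45

45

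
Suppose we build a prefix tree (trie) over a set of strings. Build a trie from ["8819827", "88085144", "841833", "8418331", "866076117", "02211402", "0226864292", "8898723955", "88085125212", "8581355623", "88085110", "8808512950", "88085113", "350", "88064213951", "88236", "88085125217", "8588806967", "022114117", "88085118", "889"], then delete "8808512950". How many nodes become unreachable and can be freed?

3

Walk "8808512950" from the leaf back toward the root, removing each node that no remaining word uses.
The suffix "950" (3 nodes) is used only by "8808512950"; the node for "8808512" still has the child "5", so pruning stops there.
Nodes removed: 3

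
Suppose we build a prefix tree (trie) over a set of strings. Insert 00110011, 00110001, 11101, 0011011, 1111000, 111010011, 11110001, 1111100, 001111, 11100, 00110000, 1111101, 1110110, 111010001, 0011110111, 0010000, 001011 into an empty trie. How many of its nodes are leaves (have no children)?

14

A leaf is a node with no children — equivalently, the end of a word that is not a proper prefix of any other stored word.
Those words: "0010000", "001011", "00110000", "00110001", "00110011", "0011011", "0011110111", "11100", "111010001", "111010011", "1110110", "11110001", "1111100", "1111101"
Leaf count: 14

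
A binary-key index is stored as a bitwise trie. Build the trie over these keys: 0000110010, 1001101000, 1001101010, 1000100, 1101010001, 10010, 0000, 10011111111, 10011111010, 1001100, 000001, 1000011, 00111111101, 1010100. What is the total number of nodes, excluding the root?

65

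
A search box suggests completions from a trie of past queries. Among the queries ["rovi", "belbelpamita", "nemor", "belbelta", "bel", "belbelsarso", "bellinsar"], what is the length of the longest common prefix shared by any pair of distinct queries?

6

Equivalently: take the maximum, over all pairs, of their longest common prefix length.
e.g. "belbelpamita" and "belbelsarso" share the prefix "belbel" of length 6; no pair shares a longer one.
Longest shared-prefix length: 6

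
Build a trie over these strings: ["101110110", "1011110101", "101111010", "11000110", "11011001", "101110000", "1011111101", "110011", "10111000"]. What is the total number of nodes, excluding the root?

35

Count nodes per top-level branch (shared prefixes stored once):
  '1'-branch (10111000, 101110000, 101110110, 101111010, 1011110101, 1011111101, 11000110, 110011, 11011001): 35 nodes
Sum: 35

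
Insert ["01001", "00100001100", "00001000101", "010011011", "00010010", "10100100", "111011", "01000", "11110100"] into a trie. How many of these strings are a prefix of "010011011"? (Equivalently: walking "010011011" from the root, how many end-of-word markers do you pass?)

Walk "010011011" from the root; an end-of-word marker is hit whenever a stored word is a prefix of "010011011".
Prefixes of the query that are stored words: "01001", "010011011"
Count: 2

2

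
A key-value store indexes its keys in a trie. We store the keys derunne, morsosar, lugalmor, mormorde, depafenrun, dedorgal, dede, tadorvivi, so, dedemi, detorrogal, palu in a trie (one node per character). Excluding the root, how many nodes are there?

For each word, the new-node count is its length minus the longest prefix already in the trie:
  "derunne" → 7 new (d, e, r, u, n, n, e)
  "morsosar" → 8 new (m, o, r, s, o, s, a, r)
  "lugalmor" → 8 new (l, u, g, a, l, m, o, r)
  "mormorde" → prefix "mor" already present; 5 new (m, o, r, d, e)
  "depafenrun" → prefix "de" already present; 8 new (p, a, f, e, n, r, u, n)
  "dedorgal" → prefix "de" already present; 6 new (d, o, r, g, a, l)
  "dede" → prefix "ded" already present; 1 new (e)
  "tadorvivi" → 9 new (t, a, d, o, r, v, i, v, i)
  "so" → 2 new (s, o)
  "dedemi" → prefix "dede" already present; 2 new (m, i)
  "detorrogal" → prefix "de" already present; 8 new (t, o, r, r, o, g, a, l)
  "palu" → 4 new (p, a, l, u)
Total nodes = 7 + 8 + 8 + 5 + 8 + 6 + 1 + 9 + 2 + 2 + 8 + 4 = 68

68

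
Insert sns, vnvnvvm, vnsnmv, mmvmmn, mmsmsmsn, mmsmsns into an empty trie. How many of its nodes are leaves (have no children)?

6

Leaves are exactly the stored words that no other stored word extends.
Those words: "mmsmsmsn", "mmsmsns", "mmvmmn", "sns", "vnsnmv", "vnvnvvm"
Leaf count: 6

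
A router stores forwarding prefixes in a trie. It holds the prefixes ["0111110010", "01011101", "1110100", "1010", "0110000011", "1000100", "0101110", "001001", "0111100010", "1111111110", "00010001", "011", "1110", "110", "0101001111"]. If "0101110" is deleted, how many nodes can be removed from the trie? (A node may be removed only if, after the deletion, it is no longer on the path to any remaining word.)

After clearing the end-marker at "0101110", prune upward until reaching a node still needed by another word.
Every node on "0101110" is still needed (e.g. by "01011101"), so nothing is freed.
Nodes removed: 0

0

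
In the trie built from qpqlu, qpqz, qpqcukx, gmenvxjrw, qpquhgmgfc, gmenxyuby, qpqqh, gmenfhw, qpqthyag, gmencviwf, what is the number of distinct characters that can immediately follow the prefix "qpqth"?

1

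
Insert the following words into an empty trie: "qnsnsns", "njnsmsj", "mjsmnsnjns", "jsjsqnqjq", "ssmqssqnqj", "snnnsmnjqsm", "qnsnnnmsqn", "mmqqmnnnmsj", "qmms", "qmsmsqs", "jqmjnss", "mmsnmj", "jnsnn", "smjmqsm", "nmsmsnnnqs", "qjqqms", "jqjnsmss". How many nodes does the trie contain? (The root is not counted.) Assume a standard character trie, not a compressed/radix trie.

Trace insertions, counting only characters that open a new branch:
  "qnsnsns" → 7 new (q, n, s, n, s, n, s)
  "njnsmsj" → 7 new (n, j, n, s, m, s, j)
  "mjsmnsnjns" → 10 new (m, j, s, m, n, s, n, j, n, s)
  "jsjsqnqjq" → 9 new (j, s, j, s, q, n, q, j, q)
  "ssmqssqnqj" → 10 new (s, s, m, q, s, s, q, n, q, j)
  "snnnsmnjqsm" → prefix "s" already present; 10 new (n, n, n, s, m, n, j, q, s, m)
  "qnsnnnmsqn" → prefix "qnsn" already present; 6 new (n, n, m, s, q, n)
  "mmqqmnnnmsj" → prefix "m" already present; 10 new (m, q, q, m, n, n, n, m, s, j)
  "qmms" → prefix "q" already present; 3 new (m, m, s)
  "qmsmsqs" → prefix "qm" already present; 5 new (s, m, s, q, s)
  "jqmjnss" → prefix "j" already present; 6 new (q, m, j, n, s, s)
  "mmsnmj" → prefix "mm" already present; 4 new (s, n, m, j)
  "jnsnn" → prefix "j" already present; 4 new (n, s, n, n)
  "smjmqsm" → prefix "s" already present; 6 new (m, j, m, q, s, m)
  "nmsmsnnnqs" → prefix "n" already present; 9 new (m, s, m, s, n, n, n, q, s)
  "qjqqms" → prefix "q" already present; 5 new (j, q, q, m, s)
  "jqjnsmss" → prefix "jq" already present; 6 new (j, n, s, m, s, s)
Total nodes = 7 + 7 + 10 + 9 + 10 + 10 + 6 + 10 + 3 + 5 + 6 + 4 + 4 + 6 + 9 + 5 + 6 = 117

117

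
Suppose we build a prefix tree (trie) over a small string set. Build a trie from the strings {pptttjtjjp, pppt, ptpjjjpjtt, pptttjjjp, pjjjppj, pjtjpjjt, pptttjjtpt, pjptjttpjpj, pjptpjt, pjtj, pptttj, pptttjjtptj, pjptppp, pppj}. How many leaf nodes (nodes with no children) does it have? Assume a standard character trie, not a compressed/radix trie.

A leaf is a node with no children — equivalently, the end of a word that is not a proper prefix of any other stored word.
Those words: "pjjjppj", "pjptjttpjpj", "pjptpjt", "pjptppp", "pjtjpjjt", "pppj", "pppt", "pptttjjjp", "pptttjjtptj", "pptttjtjjp", "ptpjjjpjtt"
Leaf count: 11

11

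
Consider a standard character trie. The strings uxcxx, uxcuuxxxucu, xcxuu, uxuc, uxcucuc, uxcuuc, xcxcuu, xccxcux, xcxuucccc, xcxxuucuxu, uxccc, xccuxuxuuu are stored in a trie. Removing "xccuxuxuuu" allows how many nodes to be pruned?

Walk "xccuxuxuuu" from the leaf back toward the root, removing each node that no remaining word uses.
The suffix "uxuxuuu" (7 nodes) is used only by "xccuxuxuuu"; the node for "xcc" still has the child "x", so pruning stops there.
Nodes removed: 7

7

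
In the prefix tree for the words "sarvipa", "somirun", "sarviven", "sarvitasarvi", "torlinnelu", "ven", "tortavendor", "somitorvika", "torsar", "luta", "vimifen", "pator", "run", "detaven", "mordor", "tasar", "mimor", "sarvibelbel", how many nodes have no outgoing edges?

18

Leaves are exactly the stored words that no other stored word extends.
Those words: "detaven", "luta", "mimor", "mordor", "pator", "run", "sarvibelbel", "sarvipa", "sarvitasarvi", "sarviven", "somirun", "somitorvika", "tasar", "torlinnelu", "torsar", "tortavendor", "ven", "vimifen"
Leaf count: 18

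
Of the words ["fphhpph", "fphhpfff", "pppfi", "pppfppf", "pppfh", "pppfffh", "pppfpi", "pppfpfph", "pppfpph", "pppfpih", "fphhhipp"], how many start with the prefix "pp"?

8

Traverse to the node for "pp", then collect every word in that subtree.
Matches: "pppfffh", "pppfh", "pppfi", "pppfpfph", "pppfpi", "pppfpih", "pppfppf", "pppfpph"
Count: 8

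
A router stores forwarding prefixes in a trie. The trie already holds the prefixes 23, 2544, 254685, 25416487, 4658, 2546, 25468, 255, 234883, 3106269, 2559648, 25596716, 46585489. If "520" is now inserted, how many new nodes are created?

"520" shares no prefix with any stored word, so all 3 characters open new nodes.
3 − 0 = 3 new nodes.

3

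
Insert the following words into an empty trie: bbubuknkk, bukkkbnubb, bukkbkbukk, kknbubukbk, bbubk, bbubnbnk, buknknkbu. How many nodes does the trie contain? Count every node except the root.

45

For each word, the new-node count is its length minus the longest prefix already in the trie:
  "bbubuknkk" → 9 new (b, b, u, b, u, k, n, k, k)
  "bukkkbnubb" → prefix "b" already present; 9 new (u, k, k, k, b, n, u, b, b)
  "bukkbkbukk" → prefix "bukk" already present; 6 new (b, k, b, u, k, k)
  "kknbubukbk" → 10 new (k, k, n, b, u, b, u, k, b, k)
  "bbubk" → prefix "bbub" already present; 1 new (k)
  "bbubnbnk" → prefix "bbub" already present; 4 new (n, b, n, k)
  "buknknkbu" → prefix "buk" already present; 6 new (n, k, n, k, b, u)
Total nodes = 9 + 9 + 6 + 10 + 1 + 4 + 6 = 45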